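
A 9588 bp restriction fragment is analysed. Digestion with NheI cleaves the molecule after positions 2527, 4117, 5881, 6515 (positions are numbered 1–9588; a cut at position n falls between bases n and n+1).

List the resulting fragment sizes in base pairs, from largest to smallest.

Linear molecule, 4 cuts → 5 fragments:
  2527 − 0 = 2527 bp
  4117 − 2527 = 1590 bp
  5881 − 4117 = 1764 bp
  6515 − 5881 = 634 bp
  9588 − 6515 = 3073 bp
Sorted largest to smallest: 3073, 2527, 1764, 1590, 634 bp.

3073, 2527, 1764, 1590, 634 bp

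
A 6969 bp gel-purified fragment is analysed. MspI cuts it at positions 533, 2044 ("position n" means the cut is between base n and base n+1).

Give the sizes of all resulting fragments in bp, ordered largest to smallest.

4925, 1511, 533 bp

Linear molecule, 2 cuts → 3 fragments:
  533 − 0 = 533 bp
  2044 − 533 = 1511 bp
  6969 − 2044 = 4925 bp
Sorted largest to smallest: 4925, 1511, 533 bp.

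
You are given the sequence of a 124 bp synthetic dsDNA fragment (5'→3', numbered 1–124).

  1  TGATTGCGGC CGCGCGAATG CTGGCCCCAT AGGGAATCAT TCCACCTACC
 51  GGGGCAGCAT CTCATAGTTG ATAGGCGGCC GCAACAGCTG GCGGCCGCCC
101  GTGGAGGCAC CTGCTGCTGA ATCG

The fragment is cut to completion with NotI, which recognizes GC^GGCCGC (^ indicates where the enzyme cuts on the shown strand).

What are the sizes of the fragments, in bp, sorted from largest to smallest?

NotI sites (GCGGCCGC) start at positions 6, 75, 91.
NotI cuts after base 2 of each site, so after positions 7, 76, 92.
Linear molecule, 3 cuts → 4 fragments:
  1–7 → 7 bp
  8–76 → 69 bp
  77–92 → 16 bp
  93–124 → 32 bp
Sorted largest to smallest: 69, 32, 16, 7 bp.

69, 32, 16, 7 bp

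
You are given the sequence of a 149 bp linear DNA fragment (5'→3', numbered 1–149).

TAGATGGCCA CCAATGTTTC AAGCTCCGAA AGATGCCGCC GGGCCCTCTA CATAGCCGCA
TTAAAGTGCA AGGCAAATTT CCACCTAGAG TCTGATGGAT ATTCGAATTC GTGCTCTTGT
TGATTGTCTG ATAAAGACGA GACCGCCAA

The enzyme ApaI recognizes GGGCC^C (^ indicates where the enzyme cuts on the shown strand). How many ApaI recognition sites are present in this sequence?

GGGCCC occurs starting at position 41.
ApaI cuts at 1 site.

1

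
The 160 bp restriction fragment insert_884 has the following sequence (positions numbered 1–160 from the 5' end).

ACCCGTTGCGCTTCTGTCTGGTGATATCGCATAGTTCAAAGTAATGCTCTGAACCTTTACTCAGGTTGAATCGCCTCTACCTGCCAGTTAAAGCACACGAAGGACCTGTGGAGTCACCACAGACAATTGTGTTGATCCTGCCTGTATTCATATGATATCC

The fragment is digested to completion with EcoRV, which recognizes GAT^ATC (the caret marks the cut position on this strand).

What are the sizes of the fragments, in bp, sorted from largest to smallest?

131, 25, 4 bp

EcoRV sites (GATATC) start at positions 23, 154.
EcoRV cuts after base 3 of each site, so after positions 25, 156.
Linear molecule, 2 cuts → 3 fragments:
  1–25 → 25 bp
  26–156 → 131 bp
  157–160 → 4 bp
Sorted largest to smallest: 131, 25, 4 bp.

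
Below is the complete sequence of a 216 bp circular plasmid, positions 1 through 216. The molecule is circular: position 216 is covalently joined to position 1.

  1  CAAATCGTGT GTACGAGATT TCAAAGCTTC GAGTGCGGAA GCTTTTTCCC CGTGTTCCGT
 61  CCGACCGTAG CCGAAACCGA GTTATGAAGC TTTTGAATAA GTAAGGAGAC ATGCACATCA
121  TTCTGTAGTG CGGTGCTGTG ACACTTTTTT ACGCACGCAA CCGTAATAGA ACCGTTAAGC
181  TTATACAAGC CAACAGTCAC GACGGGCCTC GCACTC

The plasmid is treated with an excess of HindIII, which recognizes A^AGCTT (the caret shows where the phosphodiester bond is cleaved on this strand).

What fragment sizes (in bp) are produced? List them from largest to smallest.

HindIII sites (AAGCTT) start at positions 24, 39, 87, 177.
HindIII cuts after the first base of each site, so after positions 24, 39, 87, 177.
Circular molecule, 4 cuts → 4 fragments:
  25–39 → 15 bp
  40–87 → 48 bp
  88–177 → 90 bp
  178–216 then 1–24 → 39 + 24 = 63 bp
Sorted largest to smallest: 90, 63, 48, 15 bp.

90, 63, 48, 15 bp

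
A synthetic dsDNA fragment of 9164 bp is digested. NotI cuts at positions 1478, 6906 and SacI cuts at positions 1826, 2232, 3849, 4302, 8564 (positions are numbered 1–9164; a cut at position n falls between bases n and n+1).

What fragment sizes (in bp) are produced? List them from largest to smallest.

Combined cut positions (sorted): 1478, 1826, 2232, 3849, 4302, 6906, 8564.
Linear molecule, 7 cuts → 8 fragments:
  1478 − 0 = 1478 bp
  1826 − 1478 = 348 bp
  2232 − 1826 = 406 bp
  3849 − 2232 = 1617 bp
  4302 − 3849 = 453 bp
  6906 − 4302 = 2604 bp
  8564 − 6906 = 1658 bp
  9164 − 8564 = 600 bp
Sorted largest to smallest: 2604, 1658, 1617, 1478, 600, 453, 406, 348 bp.

2604, 1658, 1617, 1478, 600, 453, 406, 348 bp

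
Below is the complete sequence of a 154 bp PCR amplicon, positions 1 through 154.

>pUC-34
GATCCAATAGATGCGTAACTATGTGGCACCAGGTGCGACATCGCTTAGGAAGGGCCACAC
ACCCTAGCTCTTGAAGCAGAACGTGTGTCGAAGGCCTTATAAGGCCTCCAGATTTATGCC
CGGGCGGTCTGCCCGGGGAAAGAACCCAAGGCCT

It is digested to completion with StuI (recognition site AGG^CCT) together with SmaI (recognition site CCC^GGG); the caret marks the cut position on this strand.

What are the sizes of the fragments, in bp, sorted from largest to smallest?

StuI sites (AGGCCT) start at positions 92, 102, 149.
StuI cuts after base 3 of each site, so after positions 94, 104, 151.
SmaI sites (CCCGGG) start at positions 119, 132.
SmaI cuts after base 3 of each site, so after positions 121, 134.
Combined cut positions: 94, 104, 121, 134, 151.
Linear molecule, 5 cuts → 6 fragments:
  1–94 → 94 bp
  95–104 → 10 bp
  105–121 → 17 bp
  122–134 → 13 bp
  135–151 → 17 bp
  152–154 → 3 bp
Sorted largest to smallest: 94, 17, 17, 13, 10, 3 bp.

94, 17, 17, 13, 10, 3 bp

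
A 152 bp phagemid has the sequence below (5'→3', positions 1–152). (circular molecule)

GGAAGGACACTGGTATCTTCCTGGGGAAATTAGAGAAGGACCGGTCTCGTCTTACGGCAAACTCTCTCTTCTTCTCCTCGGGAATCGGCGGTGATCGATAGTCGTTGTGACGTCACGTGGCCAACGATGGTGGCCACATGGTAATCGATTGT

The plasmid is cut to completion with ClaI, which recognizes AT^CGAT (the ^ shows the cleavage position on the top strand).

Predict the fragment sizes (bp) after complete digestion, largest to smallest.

102, 50 bp

ClaI sites (ATCGAT) start at positions 94, 144.
ClaI cuts after base 2 of each site, so after positions 95, 145.
Circular molecule, 2 cuts → 2 fragments:
  96–145 → 50 bp
  146–152 then 1–95 → 7 + 95 = 102 bp
Sorted largest to smallest: 102, 50 bp.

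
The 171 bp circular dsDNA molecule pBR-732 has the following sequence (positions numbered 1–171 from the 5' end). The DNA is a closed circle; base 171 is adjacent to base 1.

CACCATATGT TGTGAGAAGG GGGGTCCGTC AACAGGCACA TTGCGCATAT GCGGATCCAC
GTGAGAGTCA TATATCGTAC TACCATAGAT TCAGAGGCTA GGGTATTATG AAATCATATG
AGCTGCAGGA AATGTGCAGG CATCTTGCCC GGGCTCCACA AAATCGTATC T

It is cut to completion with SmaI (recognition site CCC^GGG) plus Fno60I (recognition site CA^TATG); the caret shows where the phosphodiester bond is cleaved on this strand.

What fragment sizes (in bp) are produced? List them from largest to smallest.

The SmaI site (CCCGGG) starts at position 148.
SmaI cuts after base 3 of each site, so after position 150.
Fno60I sites (CATATG) start at positions 4, 46, 115.
Fno60I cuts after base 2 of each site, so after positions 5, 47, 116.
Combined cut positions: 5, 47, 116, 150.
Circular molecule, 4 cuts → 4 fragments:
  6–47 → 42 bp
  48–116 → 69 bp
  117–150 → 34 bp
  151–171 then 1–5 → 21 + 5 = 26 bp
Sorted largest to smallest: 69, 42, 34, 26 bp.

69, 42, 34, 26 bp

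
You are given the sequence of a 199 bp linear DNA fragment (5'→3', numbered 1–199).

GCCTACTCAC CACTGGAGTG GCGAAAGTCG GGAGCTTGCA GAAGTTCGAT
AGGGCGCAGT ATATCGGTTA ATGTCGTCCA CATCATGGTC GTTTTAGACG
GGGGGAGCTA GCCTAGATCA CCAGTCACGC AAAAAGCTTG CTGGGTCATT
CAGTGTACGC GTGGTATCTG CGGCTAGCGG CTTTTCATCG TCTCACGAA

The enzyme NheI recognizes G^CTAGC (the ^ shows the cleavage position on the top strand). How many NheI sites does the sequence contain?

GCTAGC occurs starting at positions 107, 173.
NheI cuts at 2 sites.

2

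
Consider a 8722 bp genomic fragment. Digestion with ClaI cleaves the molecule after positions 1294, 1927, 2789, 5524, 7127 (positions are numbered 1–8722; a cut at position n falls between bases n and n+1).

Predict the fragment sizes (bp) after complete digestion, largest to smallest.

Linear molecule, 5 cuts → 6 fragments:
  1294 − 0 = 1294 bp
  1927 − 1294 = 633 bp
  2789 − 1927 = 862 bp
  5524 − 2789 = 2735 bp
  7127 − 5524 = 1603 bp
  8722 − 7127 = 1595 bp
Sorted largest to smallest: 2735, 1603, 1595, 1294, 862, 633 bp.

2735, 1603, 1595, 1294, 862, 633 bp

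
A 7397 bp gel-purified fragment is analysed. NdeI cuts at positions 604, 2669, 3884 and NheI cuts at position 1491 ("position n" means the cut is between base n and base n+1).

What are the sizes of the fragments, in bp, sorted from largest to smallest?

3513, 1215, 1178, 887, 604 bp

Combined cut positions (sorted): 604, 1491, 2669, 3884.
Linear molecule, 4 cuts → 5 fragments:
  604 − 0 = 604 bp
  1491 − 604 = 887 bp
  2669 − 1491 = 1178 bp
  3884 − 2669 = 1215 bp
  7397 − 3884 = 3513 bp
Sorted largest to smallest: 3513, 1215, 1178, 887, 604 bp.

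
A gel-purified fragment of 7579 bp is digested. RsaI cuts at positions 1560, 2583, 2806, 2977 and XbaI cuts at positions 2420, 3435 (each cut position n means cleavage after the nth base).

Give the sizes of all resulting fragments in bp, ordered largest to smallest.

Combined cut positions (sorted): 1560, 2420, 2583, 2806, 2977, 3435.
Linear molecule, 6 cuts → 7 fragments:
  1560 − 0 = 1560 bp
  2420 − 1560 = 860 bp
  2583 − 2420 = 163 bp
  2806 − 2583 = 223 bp
  2977 − 2806 = 171 bp
  3435 − 2977 = 458 bp
  7579 − 3435 = 4144 bp
Sorted largest to smallest: 4144, 1560, 860, 458, 223, 171, 163 bp.

4144, 1560, 860, 458, 223, 171, 163 bp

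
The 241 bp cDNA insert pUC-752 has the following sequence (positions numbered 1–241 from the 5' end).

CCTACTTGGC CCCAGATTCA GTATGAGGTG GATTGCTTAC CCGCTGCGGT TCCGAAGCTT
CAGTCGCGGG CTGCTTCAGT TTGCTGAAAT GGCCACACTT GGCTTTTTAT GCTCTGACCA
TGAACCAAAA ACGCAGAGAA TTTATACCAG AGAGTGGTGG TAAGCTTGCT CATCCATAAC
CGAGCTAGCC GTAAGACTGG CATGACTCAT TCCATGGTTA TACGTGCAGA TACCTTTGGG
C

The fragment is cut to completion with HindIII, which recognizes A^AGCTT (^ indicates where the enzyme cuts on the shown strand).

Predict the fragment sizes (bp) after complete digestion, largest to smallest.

HindIII sites (AAGCTT) start at positions 55, 162.
HindIII cuts after the first base of each site, so after positions 55, 162.
Linear molecule, 2 cuts → 3 fragments:
  1–55 → 55 bp
  56–162 → 107 bp
  163–241 → 79 bp
Sorted largest to smallest: 107, 79, 55 bp.

107, 79, 55 bp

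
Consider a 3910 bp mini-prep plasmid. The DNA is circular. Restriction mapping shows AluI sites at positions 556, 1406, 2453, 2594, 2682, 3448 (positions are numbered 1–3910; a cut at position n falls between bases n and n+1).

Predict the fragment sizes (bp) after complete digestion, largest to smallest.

1047, 1018, 850, 766, 141, 88 bp

Circular molecule, 6 cuts → 6 fragments:
  1406 − 556 = 850 bp
  2453 − 1406 = 1047 bp
  2594 − 2453 = 141 bp
  2682 − 2594 = 88 bp
  3448 − 2682 = 766 bp
  wrap: 3910 − 3448 + 556 = 1018 bp
Sorted largest to smallest: 1047, 1018, 850, 766, 141, 88 bp.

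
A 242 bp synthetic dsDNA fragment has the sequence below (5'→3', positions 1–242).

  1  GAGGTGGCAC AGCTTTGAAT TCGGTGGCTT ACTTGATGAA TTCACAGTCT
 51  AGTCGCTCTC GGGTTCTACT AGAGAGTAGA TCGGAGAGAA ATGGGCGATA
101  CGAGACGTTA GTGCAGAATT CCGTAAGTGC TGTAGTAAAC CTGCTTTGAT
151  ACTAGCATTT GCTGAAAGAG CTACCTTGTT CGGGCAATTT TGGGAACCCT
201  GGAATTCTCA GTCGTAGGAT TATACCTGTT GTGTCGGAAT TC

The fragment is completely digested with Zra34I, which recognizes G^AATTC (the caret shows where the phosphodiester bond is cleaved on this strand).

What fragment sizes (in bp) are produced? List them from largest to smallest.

Zra34I sites (GAATTC) start at positions 17, 38, 116, 202, 237.
Zra34I cuts after the first base of each site, so after positions 17, 38, 116, 202, 237.
Linear molecule, 5 cuts → 6 fragments:
  1–17 → 17 bp
  18–38 → 21 bp
  39–116 → 78 bp
  117–202 → 86 bp
  203–237 → 35 bp
  238–242 → 5 bp
Sorted largest to smallest: 86, 78, 35, 21, 17, 5 bp.

86, 78, 35, 21, 17, 5 bp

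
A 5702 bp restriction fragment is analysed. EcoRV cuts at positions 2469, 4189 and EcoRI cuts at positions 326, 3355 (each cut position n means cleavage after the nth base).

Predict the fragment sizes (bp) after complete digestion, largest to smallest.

Combined cut positions (sorted): 326, 2469, 3355, 4189.
Linear molecule, 4 cuts → 5 fragments:
  326 − 0 = 326 bp
  2469 − 326 = 2143 bp
  3355 − 2469 = 886 bp
  4189 − 3355 = 834 bp
  5702 − 4189 = 1513 bp
Sorted largest to smallest: 2143, 1513, 886, 834, 326 bp.

2143, 1513, 886, 834, 326 bp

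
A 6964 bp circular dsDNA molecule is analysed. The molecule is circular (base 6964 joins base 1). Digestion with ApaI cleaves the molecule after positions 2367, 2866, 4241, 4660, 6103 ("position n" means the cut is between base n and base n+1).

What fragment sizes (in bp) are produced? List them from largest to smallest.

3228, 1443, 1375, 499, 419 bp

Circular molecule, 5 cuts → 5 fragments:
  2866 − 2367 = 499 bp
  4241 − 2866 = 1375 bp
  4660 − 4241 = 419 bp
  6103 − 4660 = 1443 bp
  wrap: 6964 − 6103 + 2367 = 3228 bp
Sorted largest to smallest: 3228, 1443, 1375, 499, 419 bp.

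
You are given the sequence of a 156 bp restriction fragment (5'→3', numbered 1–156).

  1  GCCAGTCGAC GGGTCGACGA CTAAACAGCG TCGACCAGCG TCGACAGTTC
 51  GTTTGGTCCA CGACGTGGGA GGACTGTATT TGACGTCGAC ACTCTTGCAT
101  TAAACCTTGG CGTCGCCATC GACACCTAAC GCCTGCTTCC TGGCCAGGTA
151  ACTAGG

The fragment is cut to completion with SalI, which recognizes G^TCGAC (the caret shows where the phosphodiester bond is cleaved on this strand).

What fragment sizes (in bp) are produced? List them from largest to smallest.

71, 45, 17, 10, 8, 5 bp

SalI sites (GTCGAC) start at positions 5, 13, 30, 40, 85.
SalI cuts after the first base of each site, so after positions 5, 13, 30, 40, 85.
Linear molecule, 5 cuts → 6 fragments:
  1–5 → 5 bp
  6–13 → 8 bp
  14–30 → 17 bp
  31–40 → 10 bp
  41–85 → 45 bp
  86–156 → 71 bp
Sorted largest to smallest: 71, 45, 17, 10, 8, 5 bp.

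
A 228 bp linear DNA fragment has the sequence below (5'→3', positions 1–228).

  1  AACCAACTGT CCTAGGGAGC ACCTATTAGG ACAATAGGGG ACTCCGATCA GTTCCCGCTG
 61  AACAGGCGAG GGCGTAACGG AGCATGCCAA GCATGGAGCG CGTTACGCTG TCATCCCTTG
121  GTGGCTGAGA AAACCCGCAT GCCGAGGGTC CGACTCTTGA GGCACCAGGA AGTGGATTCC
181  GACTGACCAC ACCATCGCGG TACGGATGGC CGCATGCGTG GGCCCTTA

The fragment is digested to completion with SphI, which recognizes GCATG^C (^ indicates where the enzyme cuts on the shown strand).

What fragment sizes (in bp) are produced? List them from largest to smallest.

SphI sites (GCATGC) start at positions 82, 137, 212.
SphI cuts after base 5 of each site (before the last base), so after positions 86, 141, 216.
Linear molecule, 3 cuts → 4 fragments:
  1–86 → 86 bp
  87–141 → 55 bp
  142–216 → 75 bp
  217–228 → 12 bp
Sorted largest to smallest: 86, 75, 55, 12 bp.

86, 75, 55, 12 bp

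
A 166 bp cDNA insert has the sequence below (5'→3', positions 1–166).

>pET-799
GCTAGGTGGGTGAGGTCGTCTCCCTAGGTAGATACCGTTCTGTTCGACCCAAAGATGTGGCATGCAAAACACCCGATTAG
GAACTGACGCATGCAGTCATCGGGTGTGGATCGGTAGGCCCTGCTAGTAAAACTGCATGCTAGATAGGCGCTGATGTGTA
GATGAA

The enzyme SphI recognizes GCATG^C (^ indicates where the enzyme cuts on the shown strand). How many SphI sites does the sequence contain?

3

GCATGC occurs starting at positions 60, 89, 135.
SphI cuts at 3 sites.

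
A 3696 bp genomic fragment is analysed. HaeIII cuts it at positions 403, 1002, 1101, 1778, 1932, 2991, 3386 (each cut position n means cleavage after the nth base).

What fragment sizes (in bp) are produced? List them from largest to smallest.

1059, 677, 599, 403, 395, 310, 154, 99 bp

Linear molecule, 7 cuts → 8 fragments:
  403 − 0 = 403 bp
  1002 − 403 = 599 bp
  1101 − 1002 = 99 bp
  1778 − 1101 = 677 bp
  1932 − 1778 = 154 bp
  2991 − 1932 = 1059 bp
  3386 − 2991 = 395 bp
  3696 − 3386 = 310 bp
Sorted largest to smallest: 1059, 677, 599, 403, 395, 310, 154, 99 bp.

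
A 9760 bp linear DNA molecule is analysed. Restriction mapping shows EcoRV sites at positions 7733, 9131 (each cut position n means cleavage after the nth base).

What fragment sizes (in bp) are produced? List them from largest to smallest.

7733, 1398, 629 bp

Linear molecule, 2 cuts → 3 fragments:
  7733 − 0 = 7733 bp
  9131 − 7733 = 1398 bp
  9760 − 9131 = 629 bp
Sorted largest to smallest: 7733, 1398, 629 bp.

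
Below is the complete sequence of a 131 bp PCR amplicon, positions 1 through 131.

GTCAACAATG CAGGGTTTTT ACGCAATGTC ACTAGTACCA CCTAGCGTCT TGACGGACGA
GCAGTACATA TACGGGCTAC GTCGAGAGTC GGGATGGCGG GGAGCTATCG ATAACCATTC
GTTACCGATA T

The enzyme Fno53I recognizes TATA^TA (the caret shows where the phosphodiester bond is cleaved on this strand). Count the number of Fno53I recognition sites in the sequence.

0

No occurrence of TATATA is present in the sequence.
Fno53I does not cut: 0 sites.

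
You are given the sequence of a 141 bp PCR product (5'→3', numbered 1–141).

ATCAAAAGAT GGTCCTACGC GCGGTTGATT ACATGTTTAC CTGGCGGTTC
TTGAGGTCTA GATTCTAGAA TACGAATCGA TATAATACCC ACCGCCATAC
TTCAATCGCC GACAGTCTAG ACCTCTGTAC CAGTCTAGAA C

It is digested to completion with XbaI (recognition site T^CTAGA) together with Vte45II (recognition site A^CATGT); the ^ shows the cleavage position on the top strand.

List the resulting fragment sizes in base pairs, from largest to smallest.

XbaI sites (TCTAGA) start at positions 57, 64, 116, 134.
XbaI cuts after the first base of each site, so after positions 57, 64, 116, 134.
The Vte45II site (ACATGT) starts at position 31.
Vte45II cuts after the first base of each site, so after position 31.
Combined cut positions: 31, 57, 64, 116, 134.
Linear molecule, 5 cuts → 6 fragments:
  1–31 → 31 bp
  32–57 → 26 bp
  58–64 → 7 bp
  65–116 → 52 bp
  117–134 → 18 bp
  135–141 → 7 bp
Sorted largest to smallest: 52, 31, 26, 18, 7, 7 bp.

52, 31, 26, 18, 7, 7 bp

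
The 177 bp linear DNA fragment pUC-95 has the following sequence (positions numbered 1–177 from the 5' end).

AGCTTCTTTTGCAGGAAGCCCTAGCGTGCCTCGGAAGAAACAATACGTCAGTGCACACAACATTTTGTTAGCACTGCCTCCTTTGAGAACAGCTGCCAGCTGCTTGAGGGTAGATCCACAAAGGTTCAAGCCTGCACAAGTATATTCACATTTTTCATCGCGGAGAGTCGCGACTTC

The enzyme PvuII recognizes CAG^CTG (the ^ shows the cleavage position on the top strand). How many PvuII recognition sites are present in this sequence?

2

CAGCTG occurs starting at positions 90, 97.
PvuII cuts at 2 sites.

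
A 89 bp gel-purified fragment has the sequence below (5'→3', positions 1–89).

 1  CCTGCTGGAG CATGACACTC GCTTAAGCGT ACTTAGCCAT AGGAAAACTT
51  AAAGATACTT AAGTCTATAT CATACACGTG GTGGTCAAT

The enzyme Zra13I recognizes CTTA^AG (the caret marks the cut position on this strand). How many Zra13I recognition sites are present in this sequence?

2

CTTAAG occurs starting at positions 22, 58.
Zra13I cuts at 2 sites.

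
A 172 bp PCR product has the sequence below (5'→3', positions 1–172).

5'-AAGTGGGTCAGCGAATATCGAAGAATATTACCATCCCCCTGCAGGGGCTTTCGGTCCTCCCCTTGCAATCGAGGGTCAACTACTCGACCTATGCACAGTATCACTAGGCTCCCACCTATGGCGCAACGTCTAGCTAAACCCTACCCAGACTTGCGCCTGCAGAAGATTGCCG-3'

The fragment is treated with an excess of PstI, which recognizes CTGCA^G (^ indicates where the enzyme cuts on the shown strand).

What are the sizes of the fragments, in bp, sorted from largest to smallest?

PstI sites (CTGCAG) start at positions 39, 157.
PstI cuts after base 5 of each site (before the last base), so after positions 43, 161.
Linear molecule, 2 cuts → 3 fragments:
  1–43 → 43 bp
  44–161 → 118 bp
  162–172 → 11 bp
Sorted largest to smallest: 118, 43, 11 bp.

118, 43, 11 bp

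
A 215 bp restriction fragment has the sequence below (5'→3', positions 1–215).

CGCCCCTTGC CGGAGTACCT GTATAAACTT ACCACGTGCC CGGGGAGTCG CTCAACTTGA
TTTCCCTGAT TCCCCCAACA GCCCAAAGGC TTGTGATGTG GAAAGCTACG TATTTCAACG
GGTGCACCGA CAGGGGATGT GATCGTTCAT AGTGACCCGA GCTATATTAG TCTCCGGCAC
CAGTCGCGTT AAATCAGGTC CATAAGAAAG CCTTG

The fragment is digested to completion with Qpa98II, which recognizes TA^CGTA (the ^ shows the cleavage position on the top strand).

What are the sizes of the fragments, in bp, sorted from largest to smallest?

The Qpa98II site (TACGTA) starts at position 107.
Qpa98II cuts after base 2 of each site, so after position 108.
Linear molecule, 1 cut → 2 fragments:
  1–108 → 108 bp
  109–215 → 107 bp
Sorted largest to smallest: 108, 107 bp.

108, 107 bp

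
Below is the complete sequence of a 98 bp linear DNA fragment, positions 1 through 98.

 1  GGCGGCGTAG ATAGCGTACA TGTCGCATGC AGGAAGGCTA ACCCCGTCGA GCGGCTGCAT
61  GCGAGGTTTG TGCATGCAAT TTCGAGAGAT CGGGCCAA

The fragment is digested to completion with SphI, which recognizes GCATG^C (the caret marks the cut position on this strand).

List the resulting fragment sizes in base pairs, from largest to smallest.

SphI sites (GCATGC) start at positions 25, 57, 72.
SphI cuts after base 5 of each site (before the last base), so after positions 29, 61, 76.
Linear molecule, 3 cuts → 4 fragments:
  1–29 → 29 bp
  30–61 → 32 bp
  62–76 → 15 bp
  77–98 → 22 bp
Sorted largest to smallest: 32, 29, 22, 15 bp.

32, 29, 22, 15 bp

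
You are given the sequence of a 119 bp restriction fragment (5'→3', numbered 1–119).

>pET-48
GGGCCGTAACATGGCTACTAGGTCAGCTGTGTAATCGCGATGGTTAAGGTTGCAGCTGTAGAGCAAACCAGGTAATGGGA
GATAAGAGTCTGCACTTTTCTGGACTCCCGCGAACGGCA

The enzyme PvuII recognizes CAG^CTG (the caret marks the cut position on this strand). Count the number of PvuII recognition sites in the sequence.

2

CAGCTG occurs starting at positions 24, 53.
PvuII cuts at 2 sites.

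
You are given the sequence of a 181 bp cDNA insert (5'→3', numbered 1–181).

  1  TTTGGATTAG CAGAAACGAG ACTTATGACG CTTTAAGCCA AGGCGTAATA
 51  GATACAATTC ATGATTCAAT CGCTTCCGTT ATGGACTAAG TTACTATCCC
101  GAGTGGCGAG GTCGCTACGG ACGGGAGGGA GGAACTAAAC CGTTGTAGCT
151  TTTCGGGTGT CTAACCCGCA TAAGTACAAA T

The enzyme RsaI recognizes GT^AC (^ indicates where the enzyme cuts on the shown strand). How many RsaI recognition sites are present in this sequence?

GTAC occurs starting at position 174.
RsaI cuts at 1 site.

1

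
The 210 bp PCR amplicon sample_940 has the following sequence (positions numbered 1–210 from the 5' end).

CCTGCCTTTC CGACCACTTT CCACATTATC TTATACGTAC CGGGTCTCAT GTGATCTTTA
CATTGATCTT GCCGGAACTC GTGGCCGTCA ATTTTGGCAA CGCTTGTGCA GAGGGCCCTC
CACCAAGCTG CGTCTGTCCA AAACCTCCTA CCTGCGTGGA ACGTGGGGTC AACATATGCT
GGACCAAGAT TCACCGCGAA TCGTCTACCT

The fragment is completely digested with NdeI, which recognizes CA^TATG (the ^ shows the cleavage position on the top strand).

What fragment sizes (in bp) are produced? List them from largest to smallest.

174, 36 bp

The NdeI site (CATATG) starts at position 173.
NdeI cuts after base 2 of each site, so after position 174.
Linear molecule, 1 cut → 2 fragments:
  1–174 → 174 bp
  175–210 → 36 bp
Sorted largest to smallest: 174, 36 bp.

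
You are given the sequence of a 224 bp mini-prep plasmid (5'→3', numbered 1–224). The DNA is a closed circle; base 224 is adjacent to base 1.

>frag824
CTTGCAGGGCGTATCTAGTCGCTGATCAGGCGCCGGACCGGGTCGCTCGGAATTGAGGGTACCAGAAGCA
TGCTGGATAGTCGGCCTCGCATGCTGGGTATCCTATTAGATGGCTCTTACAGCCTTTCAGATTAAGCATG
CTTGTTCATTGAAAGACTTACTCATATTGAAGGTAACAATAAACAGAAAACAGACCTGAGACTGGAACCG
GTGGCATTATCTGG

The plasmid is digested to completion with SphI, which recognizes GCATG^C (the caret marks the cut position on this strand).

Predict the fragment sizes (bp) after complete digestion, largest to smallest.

SphI sites (GCATGC) start at positions 68, 89, 136.
SphI cuts after base 5 of each site (before the last base), so after positions 72, 93, 140.
Circular molecule, 3 cuts → 3 fragments:
  73–93 → 21 bp
  94–140 → 47 bp
  141–224 then 1–72 → 84 + 72 = 156 bp
Sorted largest to smallest: 156, 47, 21 bp.

156, 47, 21 bp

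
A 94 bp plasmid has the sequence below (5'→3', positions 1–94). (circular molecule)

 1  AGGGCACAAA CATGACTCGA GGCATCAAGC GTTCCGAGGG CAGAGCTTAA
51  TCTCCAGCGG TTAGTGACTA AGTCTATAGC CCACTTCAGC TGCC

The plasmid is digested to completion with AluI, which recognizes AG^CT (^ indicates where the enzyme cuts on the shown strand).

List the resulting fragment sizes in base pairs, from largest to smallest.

50, 44 bp

AluI sites (AGCT) start at positions 44, 88.
AluI cuts after base 2 of each site, so after positions 45, 89.
Circular molecule, 2 cuts → 2 fragments:
  46–89 → 44 bp
  90–94 then 1–45 → 5 + 45 = 50 bp
Sorted largest to smallest: 50, 44 bp.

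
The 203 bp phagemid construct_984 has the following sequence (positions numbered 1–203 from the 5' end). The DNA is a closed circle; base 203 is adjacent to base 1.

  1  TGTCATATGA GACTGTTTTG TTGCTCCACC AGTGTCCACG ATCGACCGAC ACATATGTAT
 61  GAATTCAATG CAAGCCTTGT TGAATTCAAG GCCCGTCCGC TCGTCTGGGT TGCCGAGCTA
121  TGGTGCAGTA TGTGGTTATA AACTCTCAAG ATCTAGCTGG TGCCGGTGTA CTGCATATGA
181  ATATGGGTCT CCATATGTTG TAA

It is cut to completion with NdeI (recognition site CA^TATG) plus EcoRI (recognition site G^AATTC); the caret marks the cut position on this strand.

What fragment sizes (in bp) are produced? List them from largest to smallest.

93, 48, 21, 18, 15, 8 bp

NdeI sites (CATATG) start at positions 4, 52, 174, 192.
NdeI cuts after base 2 of each site, so after positions 5, 53, 175, 193.
EcoRI sites (GAATTC) start at positions 61, 82.
EcoRI cuts after the first base of each site, so after positions 61, 82.
Combined cut positions: 5, 53, 61, 82, 175, 193.
Circular molecule, 6 cuts → 6 fragments:
  6–53 → 48 bp
  54–61 → 8 bp
  62–82 → 21 bp
  83–175 → 93 bp
  176–193 → 18 bp
  194–203 then 1–5 → 10 + 5 = 15 bp
Sorted largest to smallest: 93, 48, 21, 18, 15, 8 bp.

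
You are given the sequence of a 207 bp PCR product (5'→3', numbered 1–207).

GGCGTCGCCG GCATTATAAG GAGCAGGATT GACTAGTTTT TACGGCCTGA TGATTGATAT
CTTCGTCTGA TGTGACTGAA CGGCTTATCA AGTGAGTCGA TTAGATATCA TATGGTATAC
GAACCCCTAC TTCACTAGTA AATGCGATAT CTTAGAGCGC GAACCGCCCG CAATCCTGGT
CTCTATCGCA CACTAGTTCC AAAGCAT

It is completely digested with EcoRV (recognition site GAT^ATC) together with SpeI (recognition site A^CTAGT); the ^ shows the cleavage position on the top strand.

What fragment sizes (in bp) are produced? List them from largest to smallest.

48, 44, 32, 28, 26, 15, 14 bp

EcoRV sites (GATATC) start at positions 56, 104, 146.
EcoRV cuts after base 3 of each site, so after positions 58, 106, 148.
SpeI sites (ACTAGT) start at positions 32, 134, 192.
SpeI cuts after the first base of each site, so after positions 32, 134, 192.
Combined cut positions: 32, 58, 106, 134, 148, 192.
Linear molecule, 6 cuts → 7 fragments:
  1–32 → 32 bp
  33–58 → 26 bp
  59–106 → 48 bp
  107–134 → 28 bp
  135–148 → 14 bp
  149–192 → 44 bp
  193–207 → 15 bp
Sorted largest to smallest: 48, 44, 32, 28, 26, 15, 14 bp.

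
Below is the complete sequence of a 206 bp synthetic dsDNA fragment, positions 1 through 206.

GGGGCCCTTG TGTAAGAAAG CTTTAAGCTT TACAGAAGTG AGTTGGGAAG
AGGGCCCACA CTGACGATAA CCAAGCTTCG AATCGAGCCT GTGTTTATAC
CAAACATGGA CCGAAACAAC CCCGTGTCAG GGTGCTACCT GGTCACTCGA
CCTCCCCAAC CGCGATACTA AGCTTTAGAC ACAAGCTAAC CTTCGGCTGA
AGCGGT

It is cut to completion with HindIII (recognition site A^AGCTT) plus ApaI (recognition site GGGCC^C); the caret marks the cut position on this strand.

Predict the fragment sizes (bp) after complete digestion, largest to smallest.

HindIII sites (AAGCTT) start at positions 18, 25, 73, 170.
HindIII cuts after the first base of each site, so after positions 18, 25, 73, 170.
ApaI sites (GGGCCC) start at positions 2, 52.
ApaI cuts after base 5 of each site (before the last base), so after positions 6, 56.
Combined cut positions: 6, 18, 25, 56, 73, 170.
Linear molecule, 6 cuts → 7 fragments:
  1–6 → 6 bp
  7–18 → 12 bp
  19–25 → 7 bp
  26–56 → 31 bp
  57–73 → 17 bp
  74–170 → 97 bp
  171–206 → 36 bp
Sorted largest to smallest: 97, 36, 31, 17, 12, 7, 6 bp.

97, 36, 31, 17, 12, 7, 6 bp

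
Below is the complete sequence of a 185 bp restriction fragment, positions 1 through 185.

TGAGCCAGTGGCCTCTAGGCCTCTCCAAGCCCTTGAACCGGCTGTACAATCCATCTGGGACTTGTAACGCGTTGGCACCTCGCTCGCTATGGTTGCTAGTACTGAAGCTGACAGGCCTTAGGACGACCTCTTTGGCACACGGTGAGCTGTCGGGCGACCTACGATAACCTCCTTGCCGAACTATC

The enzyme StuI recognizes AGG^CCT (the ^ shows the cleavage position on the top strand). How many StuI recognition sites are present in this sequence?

2

AGGCCT occurs starting at positions 17, 113.
StuI cuts at 2 sites.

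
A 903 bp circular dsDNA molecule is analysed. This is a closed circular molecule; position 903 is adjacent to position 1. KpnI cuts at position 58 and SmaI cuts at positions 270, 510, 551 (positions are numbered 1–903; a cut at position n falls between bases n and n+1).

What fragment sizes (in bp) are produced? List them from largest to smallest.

410, 240, 212, 41 bp

Combined cut positions (sorted): 58, 270, 510, 551.
Circular molecule, 4 cuts → 4 fragments:
  270 − 58 = 212 bp
  510 − 270 = 240 bp
  551 − 510 = 41 bp
  wrap: 903 − 551 + 58 = 410 bp
Sorted largest to smallest: 410, 240, 212, 41 bp.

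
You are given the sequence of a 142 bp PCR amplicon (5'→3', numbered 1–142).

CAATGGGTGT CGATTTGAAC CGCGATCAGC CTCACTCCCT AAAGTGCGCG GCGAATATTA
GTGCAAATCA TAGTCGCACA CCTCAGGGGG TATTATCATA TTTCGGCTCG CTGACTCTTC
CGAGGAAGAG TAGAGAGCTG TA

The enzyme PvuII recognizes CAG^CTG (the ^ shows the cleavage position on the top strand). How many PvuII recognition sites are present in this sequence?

0

No occurrence of CAGCTG is present in the sequence.
PvuII does not cut: 0 sites.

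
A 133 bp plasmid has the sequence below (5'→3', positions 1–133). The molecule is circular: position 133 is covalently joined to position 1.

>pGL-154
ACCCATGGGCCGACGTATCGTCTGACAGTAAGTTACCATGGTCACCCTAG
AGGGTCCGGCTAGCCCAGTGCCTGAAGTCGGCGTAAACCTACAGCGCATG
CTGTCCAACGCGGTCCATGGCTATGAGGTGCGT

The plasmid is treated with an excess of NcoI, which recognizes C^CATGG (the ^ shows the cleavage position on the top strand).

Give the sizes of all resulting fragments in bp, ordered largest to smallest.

NcoI sites (CCATGG) start at positions 3, 36, 115.
NcoI cuts after the first base of each site, so after positions 3, 36, 115.
Circular molecule, 3 cuts → 3 fragments:
  4–36 → 33 bp
  37–115 → 79 bp
  116–133 then 1–3 → 18 + 3 = 21 bp
Sorted largest to smallest: 79, 33, 21 bp.

79, 33, 21 bp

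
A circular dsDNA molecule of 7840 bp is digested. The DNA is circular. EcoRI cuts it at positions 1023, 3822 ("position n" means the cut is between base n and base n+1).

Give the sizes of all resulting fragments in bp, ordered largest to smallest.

Circular molecule, 2 cuts → 2 fragments:
  3822 − 1023 = 2799 bp
  wrap: 7840 − 3822 + 1023 = 5041 bp
Sorted largest to smallest: 5041, 2799 bp.

5041, 2799 bp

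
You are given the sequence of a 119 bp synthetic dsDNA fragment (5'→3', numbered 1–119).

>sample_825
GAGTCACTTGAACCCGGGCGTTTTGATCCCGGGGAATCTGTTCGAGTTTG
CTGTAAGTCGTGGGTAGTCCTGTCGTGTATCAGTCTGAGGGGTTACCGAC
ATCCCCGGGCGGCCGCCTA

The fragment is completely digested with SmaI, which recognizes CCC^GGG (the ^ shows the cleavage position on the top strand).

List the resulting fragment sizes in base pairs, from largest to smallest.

SmaI sites (CCCGGG) start at positions 13, 28, 104.
SmaI cuts after base 3 of each site, so after positions 15, 30, 106.
Linear molecule, 3 cuts → 4 fragments:
  1–15 → 15 bp
  16–30 → 15 bp
  31–106 → 76 bp
  107–119 → 13 bp
Sorted largest to smallest: 76, 15, 15, 13 bp.

76, 15, 15, 13 bp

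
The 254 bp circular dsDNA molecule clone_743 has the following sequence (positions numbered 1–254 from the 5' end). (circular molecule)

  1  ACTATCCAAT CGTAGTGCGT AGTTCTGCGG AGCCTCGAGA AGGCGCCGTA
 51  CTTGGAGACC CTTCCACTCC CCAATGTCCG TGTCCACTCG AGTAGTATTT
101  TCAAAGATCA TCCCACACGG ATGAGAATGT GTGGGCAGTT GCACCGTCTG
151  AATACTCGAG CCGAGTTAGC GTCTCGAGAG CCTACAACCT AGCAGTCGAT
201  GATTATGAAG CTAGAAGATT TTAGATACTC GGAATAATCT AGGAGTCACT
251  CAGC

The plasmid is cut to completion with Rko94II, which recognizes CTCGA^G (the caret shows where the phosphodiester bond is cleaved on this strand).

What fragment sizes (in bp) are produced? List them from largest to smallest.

Rko94II sites (CTCGAG) start at positions 34, 87, 155, 173.
Rko94II cuts after base 5 of each site (before the last base), so after positions 38, 91, 159, 177.
Circular molecule, 4 cuts → 4 fragments:
  39–91 → 53 bp
  92–159 → 68 bp
  160–177 → 18 bp
  178–254 then 1–38 → 77 + 38 = 115 bp
Sorted largest to smallest: 115, 68, 53, 18 bp.

115, 68, 53, 18 bp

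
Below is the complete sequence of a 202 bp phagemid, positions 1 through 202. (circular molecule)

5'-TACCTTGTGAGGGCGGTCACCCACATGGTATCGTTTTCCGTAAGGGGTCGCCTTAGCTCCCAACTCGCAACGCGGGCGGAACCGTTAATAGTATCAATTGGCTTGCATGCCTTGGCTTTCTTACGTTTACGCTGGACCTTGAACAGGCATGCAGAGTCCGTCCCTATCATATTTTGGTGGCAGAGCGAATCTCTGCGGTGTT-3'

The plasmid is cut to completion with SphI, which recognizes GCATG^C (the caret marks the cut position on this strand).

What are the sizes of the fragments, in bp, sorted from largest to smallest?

SphI sites (GCATGC) start at positions 105, 147.
SphI cuts after base 5 of each site (before the last base), so after positions 109, 151.
Circular molecule, 2 cuts → 2 fragments:
  110–151 → 42 bp
  152–202 then 1–109 → 51 + 109 = 160 bp
Sorted largest to smallest: 160, 42 bp.

160, 42 bp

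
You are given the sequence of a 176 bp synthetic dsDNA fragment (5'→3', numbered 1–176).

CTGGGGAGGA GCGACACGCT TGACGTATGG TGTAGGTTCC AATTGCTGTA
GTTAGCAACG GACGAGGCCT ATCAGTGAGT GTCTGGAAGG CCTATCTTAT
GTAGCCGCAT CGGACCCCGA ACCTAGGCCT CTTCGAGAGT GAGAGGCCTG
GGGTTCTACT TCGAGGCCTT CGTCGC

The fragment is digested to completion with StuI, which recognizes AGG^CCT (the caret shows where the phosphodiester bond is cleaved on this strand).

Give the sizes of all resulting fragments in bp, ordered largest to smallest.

StuI sites (AGGCCT) start at positions 65, 88, 125, 144, 164.
StuI cuts after base 3 of each site, so after positions 67, 90, 127, 146, 166.
Linear molecule, 5 cuts → 6 fragments:
  1–67 → 67 bp
  68–90 → 23 bp
  91–127 → 37 bp
  128–146 → 19 bp
  147–166 → 20 bp
  167–176 → 10 bp
Sorted largest to smallest: 67, 37, 23, 20, 19, 10 bp.

67, 37, 23, 20, 19, 10 bp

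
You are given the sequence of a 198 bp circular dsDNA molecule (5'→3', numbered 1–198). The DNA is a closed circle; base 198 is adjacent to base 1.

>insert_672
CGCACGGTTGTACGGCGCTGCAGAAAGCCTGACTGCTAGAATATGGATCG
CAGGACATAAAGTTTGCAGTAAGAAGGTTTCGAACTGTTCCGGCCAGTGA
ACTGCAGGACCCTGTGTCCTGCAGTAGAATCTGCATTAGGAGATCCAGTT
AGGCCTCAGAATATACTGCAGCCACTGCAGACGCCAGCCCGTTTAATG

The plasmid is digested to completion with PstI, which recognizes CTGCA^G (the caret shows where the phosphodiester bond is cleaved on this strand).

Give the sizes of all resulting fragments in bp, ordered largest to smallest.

PstI sites (CTGCAG) start at positions 18, 102, 119, 166, 175.
PstI cuts after base 5 of each site (before the last base), so after positions 22, 106, 123, 170, 179.
Circular molecule, 5 cuts → 5 fragments:
  23–106 → 84 bp
  107–123 → 17 bp
  124–170 → 47 bp
  171–179 → 9 bp
  180–198 then 1–22 → 19 + 22 = 41 bp
Sorted largest to smallest: 84, 47, 41, 17, 9 bp.

84, 47, 41, 17, 9 bp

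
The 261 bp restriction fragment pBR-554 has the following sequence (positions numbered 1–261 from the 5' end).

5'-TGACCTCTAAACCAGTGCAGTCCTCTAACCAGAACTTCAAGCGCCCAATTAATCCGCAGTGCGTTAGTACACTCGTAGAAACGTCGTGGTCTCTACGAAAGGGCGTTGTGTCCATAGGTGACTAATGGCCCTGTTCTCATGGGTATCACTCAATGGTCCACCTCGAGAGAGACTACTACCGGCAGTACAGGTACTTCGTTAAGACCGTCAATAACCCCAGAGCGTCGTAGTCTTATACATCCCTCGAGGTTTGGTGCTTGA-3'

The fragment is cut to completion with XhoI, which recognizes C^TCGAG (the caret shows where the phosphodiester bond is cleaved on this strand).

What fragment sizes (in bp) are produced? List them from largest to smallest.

162, 81, 18 bp

XhoI sites (CTCGAG) start at positions 162, 243.
XhoI cuts after the first base of each site, so after positions 162, 243.
Linear molecule, 2 cuts → 3 fragments:
  1–162 → 162 bp
  163–243 → 81 bp
  244–261 → 18 bp
Sorted largest to smallest: 162, 81, 18 bp.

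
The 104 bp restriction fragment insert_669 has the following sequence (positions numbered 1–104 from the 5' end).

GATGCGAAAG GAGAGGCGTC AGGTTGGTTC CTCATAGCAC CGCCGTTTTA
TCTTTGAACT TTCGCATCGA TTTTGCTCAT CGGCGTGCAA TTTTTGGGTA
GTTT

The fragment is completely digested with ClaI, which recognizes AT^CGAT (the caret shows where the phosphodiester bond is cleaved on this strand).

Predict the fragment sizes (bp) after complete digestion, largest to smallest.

The ClaI site (ATCGAT) starts at position 66.
ClaI cuts after base 2 of each site, so after position 67.
Linear molecule, 1 cut → 2 fragments:
  1–67 → 67 bp
  68–104 → 37 bp
Sorted largest to smallest: 67, 37 bp.

67, 37 bp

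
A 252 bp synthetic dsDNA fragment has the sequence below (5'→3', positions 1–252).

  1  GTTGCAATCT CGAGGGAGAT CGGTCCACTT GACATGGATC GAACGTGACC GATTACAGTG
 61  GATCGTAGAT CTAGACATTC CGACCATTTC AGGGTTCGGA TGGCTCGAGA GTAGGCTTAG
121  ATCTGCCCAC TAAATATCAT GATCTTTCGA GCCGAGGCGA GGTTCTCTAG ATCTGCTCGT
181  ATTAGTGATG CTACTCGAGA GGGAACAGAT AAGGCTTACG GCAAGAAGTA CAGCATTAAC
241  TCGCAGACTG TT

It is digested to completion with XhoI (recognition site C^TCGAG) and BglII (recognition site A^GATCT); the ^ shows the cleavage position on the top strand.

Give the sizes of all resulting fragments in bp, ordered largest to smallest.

XhoI sites (CTCGAG) start at positions 9, 104, 194.
XhoI cuts after the first base of each site, so after positions 9, 104, 194.
BglII sites (AGATCT) start at positions 67, 119, 169.
BglII cuts after the first base of each site, so after positions 67, 119, 169.
Combined cut positions: 9, 67, 104, 119, 169, 194.
Linear molecule, 6 cuts → 7 fragments:
  1–9 → 9 bp
  10–67 → 58 bp
  68–104 → 37 bp
  105–119 → 15 bp
  120–169 → 50 bp
  170–194 → 25 bp
  195–252 → 58 bp
Sorted largest to smallest: 58, 58, 50, 37, 25, 15, 9 bp.

58, 58, 50, 37, 25, 15, 9 bp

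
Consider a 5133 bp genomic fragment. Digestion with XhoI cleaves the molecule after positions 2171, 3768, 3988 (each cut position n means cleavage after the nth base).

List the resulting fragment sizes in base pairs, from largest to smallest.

2171, 1597, 1145, 220 bp

Linear molecule, 3 cuts → 4 fragments:
  2171 − 0 = 2171 bp
  3768 − 2171 = 1597 bp
  3988 − 3768 = 220 bp
  5133 − 3988 = 1145 bp
Sorted largest to smallest: 2171, 1597, 1145, 220 bp.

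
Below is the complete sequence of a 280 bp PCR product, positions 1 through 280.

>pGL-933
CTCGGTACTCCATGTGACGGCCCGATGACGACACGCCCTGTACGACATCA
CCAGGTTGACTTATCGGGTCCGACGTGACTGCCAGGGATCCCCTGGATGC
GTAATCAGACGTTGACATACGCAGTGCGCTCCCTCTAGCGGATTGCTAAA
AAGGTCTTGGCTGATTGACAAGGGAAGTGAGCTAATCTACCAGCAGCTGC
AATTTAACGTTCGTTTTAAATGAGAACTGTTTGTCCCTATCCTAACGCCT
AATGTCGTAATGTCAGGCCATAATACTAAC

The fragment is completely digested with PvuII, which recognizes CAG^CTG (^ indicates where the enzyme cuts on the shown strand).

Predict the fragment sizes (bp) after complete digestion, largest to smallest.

The PvuII site (CAGCTG) starts at position 194.
PvuII cuts after base 3 of each site, so after position 196.
Linear molecule, 1 cut → 2 fragments:
  1–196 → 196 bp
  197–280 → 84 bp
Sorted largest to smallest: 196, 84 bp.

196, 84 bp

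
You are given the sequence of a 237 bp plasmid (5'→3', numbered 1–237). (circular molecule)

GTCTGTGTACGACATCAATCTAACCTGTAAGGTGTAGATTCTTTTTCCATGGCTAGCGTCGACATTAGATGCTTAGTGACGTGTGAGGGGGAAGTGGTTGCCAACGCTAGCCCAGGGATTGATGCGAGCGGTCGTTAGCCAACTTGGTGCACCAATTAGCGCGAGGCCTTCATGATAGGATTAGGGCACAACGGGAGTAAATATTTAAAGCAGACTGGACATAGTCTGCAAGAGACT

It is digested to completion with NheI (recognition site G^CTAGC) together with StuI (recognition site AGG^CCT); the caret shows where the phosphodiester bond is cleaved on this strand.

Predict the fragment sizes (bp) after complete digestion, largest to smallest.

NheI sites (GCTAGC) start at positions 52, 106.
NheI cuts after the first base of each site, so after positions 52, 106.
The StuI site (AGGCCT) starts at position 164.
StuI cuts after base 3 of each site, so after position 166.
Combined cut positions: 52, 106, 166.
Circular molecule, 3 cuts → 3 fragments:
  53–106 → 54 bp
  107–166 → 60 bp
  167–237 then 1–52 → 71 + 52 = 123 bp
Sorted largest to smallest: 123, 60, 54 bp.

123, 60, 54 bp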